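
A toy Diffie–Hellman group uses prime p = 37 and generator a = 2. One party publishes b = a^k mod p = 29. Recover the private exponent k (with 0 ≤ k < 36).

21

Successive powers of 2 modulo 37:
  2^0=1  2^1=2  2^2=4  2^3=8  2^4=16  2^5=32
  2^6=27  2^7=17  2^8=34  2^9=31  2^10=25  2^11=13
  2^12=26  2^13=15  2^14=30  2^15=23  2^16=9  2^17=18
  2^18=36  2^19=35  2^20=33  2^21=29
So 2^21 ≡ 29 (mod 37), giving k = 21.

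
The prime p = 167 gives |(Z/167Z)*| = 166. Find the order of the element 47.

83

The order of 47 must divide p − 1 = 166 = 2 · 83.
Divisors: 1, 2, 83, 166.
Check each in increasing order: 47^1 ≡ 47;  47^2 ≡ 38;  47^83 ≡ 1.
Smallest exponent giving 1 is 83.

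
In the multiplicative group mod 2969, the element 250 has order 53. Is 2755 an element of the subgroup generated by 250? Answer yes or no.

2755 ∈ ⟨250⟩ iff 2755^53 ≡ 1 (mod 2969), since |⟨250⟩| = 53.
2755^53 mod 2969 = 1479.
Since 1479 ≠ 1, 2755 does not lie in the subgroup.

no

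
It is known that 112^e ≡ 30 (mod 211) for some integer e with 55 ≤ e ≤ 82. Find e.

82

Compute 112^55 mod 211 = 177, then multiply by 112 repeatedly:
  112^55=177  112^56=201  112^57=146  112^58=105  112^59=155
  112^60=58  112^61=166  112^62=24  112^63=156  112^64=170
  112^65=50  112^66=114  112^67=108  112^68=69  112^69=132
  112^70=14  112^71=91  112^72=64  112^73=205  112^74=172
  112^75=63  112^76=93  112^77=77  112^78=184  112^79=141
  112^80=178  112^81=102  112^82=30
Found 30 at exponent 82.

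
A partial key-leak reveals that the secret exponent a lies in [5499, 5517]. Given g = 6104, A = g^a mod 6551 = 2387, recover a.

5505

Compute 6104^5499 mod 6551 = 1660, then multiply by 6104 repeatedly:
  6104^5499=1660  6104^5500=4794  6104^5501=5810  6104^5502=3677  6104^5503=682
  6104^5504=3043  6104^5505=2387
Found 2387 at exponent 5505.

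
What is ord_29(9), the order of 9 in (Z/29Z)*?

14

The order of 9 must divide p − 1 = 28 = 2^2 · 7.
Divisors: 1, 2, 4, 7, 14, 28.
Check each in increasing order: 9^1 ≡ 9;  9^2 ≡ 23;  9^4 ≡ 7;  9^7 ≡ 28;  9^14 ≡ 1.
Smallest exponent giving 1 is 14.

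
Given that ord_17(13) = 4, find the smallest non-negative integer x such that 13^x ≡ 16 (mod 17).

2

Successive powers of 13 modulo 17:
  13^0=1  13^1=13  13^2=16
So 13^2 ≡ 16 (mod 17), giving x = 2.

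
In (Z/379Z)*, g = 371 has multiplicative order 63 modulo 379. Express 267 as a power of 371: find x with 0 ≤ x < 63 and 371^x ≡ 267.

53

Baby-step giant-step with m = ceil(sqrt(63)) = 8.
Baby table (371^j mod 379 for j=0..7):
  0:1  1:371  2:64  3:246  4:306  5:205  6:255  7:234
Giant step factor: 371^(-8) ≡ 33 (mod 379).
Scan 267·33^i mod 379 for i = 0, 1, …:
  i=0: 267   i=1: 94   i=2: 70   i=3: 36
  i=4: 51   i=5: 167   i=6: 205
Match at i=6, j=5: x = 6·8 + 5 = 53.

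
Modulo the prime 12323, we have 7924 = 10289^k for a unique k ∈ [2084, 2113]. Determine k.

2104

Compute 10289^2084 mod 12323 = 9660, then multiply by 10289 repeatedly:
  10289^2084=9660  10289^2085=6745  10289^2086=8492  10289^2087=4118  10289^2088=3628
  10289^2089=2125  10289^2090=3123  10289^2091=6486  10289^2092=5409  10289^2093=2533
  10289^2094=11215  10289^2095=10886  10289^2096=2307  10289^2097=2625  10289^2098=8932
  10289^2099=8737  10289^2100=11031  10289^2101=3129  10289^2102=6605  10289^2103=9823
  10289^2104=7924
Found 7924 at exponent 2104.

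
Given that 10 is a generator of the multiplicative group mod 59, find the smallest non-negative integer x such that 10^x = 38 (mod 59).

Baby-step giant-step with m = ceil(sqrt(58)) = 8.
Baby table (10^j mod 59 for j=0..7):
  0:1  1:10  2:41  3:56  4:29  5:54  6:9  7:31
Giant step factor: 10^(-8) ≡ 4 (mod 59).
Scan 38·4^i mod 59 for i = 0, 1, …:
  i=0: 38   i=1: 34   i=2: 18   i=3: 13
  i=4: 52   i=5: 31
Match at i=5, j=7: x = 5·8 + 7 = 47.

47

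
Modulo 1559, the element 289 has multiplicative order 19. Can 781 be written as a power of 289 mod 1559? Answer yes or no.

⟨289⟩ has order 19; its elements mod 1559 are {1, 289, 392, 588, 596, 754, 781, 882, 894, 917, 1028, 1040, 1131, 1205, 1213, 1232, 1323, 1341, 1542}.
781 is in this set.

yes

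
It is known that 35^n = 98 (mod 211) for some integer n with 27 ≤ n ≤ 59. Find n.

39

Compute 35^27 mod 211 = 60, then multiply by 35 repeatedly:
  35^27=60  35^28=201  35^29=72  35^30=199  35^31=2
  35^32=70  35^33=129  35^34=84  35^35=197  35^36=143
  35^37=152  35^38=45  35^39=98
Found 98 at exponent 39.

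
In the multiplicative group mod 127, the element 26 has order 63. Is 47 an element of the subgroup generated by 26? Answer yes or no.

47 ∈ ⟨26⟩ iff 47^63 ≡ 1 (mod 127), since |⟨26⟩| = 63.
47^63 mod 127 = 1.
Since 1 = 1, 47 lies in the subgroup.

yes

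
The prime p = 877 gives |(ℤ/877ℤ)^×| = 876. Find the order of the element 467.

The order of 467 must divide p − 1 = 876 = 2^2 · 3 · 73.
Divisors: 1, 2, 3, 4, 6, 12, 73, 146, 219, 292, 438, 876.
Check each in increasing order: 467^1 ≡ 467;  467^2 ≡ 593;  467^3 ≡ 676;  467^4 ≡ 849;  467^6 ≡ 59;  467^12 ≡ 850;  467^73 ≡ 1.
Smallest exponent giving 1 is 73.

73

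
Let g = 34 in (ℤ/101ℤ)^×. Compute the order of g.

The order of 34 must divide p − 1 = 100 = 2^2 · 5^2.
Divisors: 1, 2, 4, 5, 10, 20, 25, 50, 100.
Check each in increasing order: 34^1 ≡ 34;  34^2 ≡ 45;  34^4 ≡ 5;  34^5 ≡ 69;  34^10 ≡ 14;  34^20 ≡ 95;  34^25 ≡ 91;  34^50 ≡ 100;  34^100 ≡ 1.
Smallest exponent giving 1 is 100.

100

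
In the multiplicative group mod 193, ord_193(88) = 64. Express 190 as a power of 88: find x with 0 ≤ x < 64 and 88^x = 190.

4

Baby-step giant-step with m = ceil(sqrt(64)) = 8.
Baby table (88^j mod 193 for j=0..7):
  0:1  1:88  2:24  3:182  4:190  5:122  6:121  7:33
Giant step factor: 88^(-8) ≡ 43 (mod 193).
Scan 190·43^i mod 193 for i = 0, 1, …:
  i=0: 190
Match at i=0, j=4: x = 0·8 + 4 = 4.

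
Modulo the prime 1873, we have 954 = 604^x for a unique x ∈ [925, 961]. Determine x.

929

Compute 604^925 mod 1873 = 1658, then multiply by 604 repeatedly:
  604^925=1658  604^926=1250  604^927=181  604^928=690  604^929=954
Found 954 at exponent 929.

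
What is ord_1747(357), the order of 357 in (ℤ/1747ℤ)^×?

873

The order of 357 must divide p − 1 = 1746 = 2 · 3^2 · 97.
Divisors: 1, 2, 3, 6, 9, 18, 97, 194, 291, 582, 873, 1746.
Check each in increasing order: 357^1 ≡ 357;  357^2 ≡ 1665;  357^3 ≡ 425;  357^6 ≡ 684;  357^9 ≡ 698;  357^18 ≡ 1538;  357^97 ≡ 472;  357^194 ≡ 915;  357^291 ≡ 371;  357^582 ≡ 1375;  357^873 ≡ 1.
Smallest exponent giving 1 is 873.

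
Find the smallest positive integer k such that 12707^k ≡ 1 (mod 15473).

7736

The order of 12707 must divide p − 1 = 15472 = 2^4 · 967.
Divisors: 1, 2, 4, 8, 16, 967, 1934, 3868, 7736, 15472.
Check each in increasing order: 12707^1 ≡ 12707;  12707^2 ≡ 7094;  12707^4 ≡ 6640;  12707^8 ≡ 7023;  12707^16 ≡ 10078;  12707^967 ≡ 3877;  12707^1934 ≡ 6846;  12707^3868 ≡ 15472;  12707^7736 ≡ 1.
Smallest exponent giving 1 is 7736.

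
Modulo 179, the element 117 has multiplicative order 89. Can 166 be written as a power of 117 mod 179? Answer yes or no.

166 ∈ ⟨117⟩ iff 166^89 ≡ 1 (mod 179), since |⟨117⟩| = 89.
166^89 mod 179 = 178.
Since 178 ≠ 1, 166 does not lie in the subgroup.

no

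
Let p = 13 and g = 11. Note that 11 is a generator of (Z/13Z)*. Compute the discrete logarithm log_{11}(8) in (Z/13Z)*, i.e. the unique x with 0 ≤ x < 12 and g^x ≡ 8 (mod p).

Successive powers of 11 modulo 13:
  11^0=1  11^1=11  11^2=4  11^3=5  11^4=3  11^5=7
  11^6=12  11^7=2  11^8=9  11^9=8
So 11^9 ≡ 8 (mod 13), giving x = 9.

9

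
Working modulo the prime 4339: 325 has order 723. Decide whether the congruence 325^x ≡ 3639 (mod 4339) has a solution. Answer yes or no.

no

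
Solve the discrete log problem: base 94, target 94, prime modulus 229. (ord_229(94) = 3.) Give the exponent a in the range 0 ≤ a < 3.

Successive powers of 94 modulo 229:
  94^0=1  94^1=94
So 94^1 ≡ 94 (mod 229), giving a = 1.

1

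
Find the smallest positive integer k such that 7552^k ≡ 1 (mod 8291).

8290

The order of 7552 must divide p − 1 = 8290 = 2 · 5 · 829.
Divisors: 1, 2, 5, 10, 829, 1658, 4145, 8290.
Check each in increasing order: 7552^1 ≡ 7552;  7552^2 ≡ 7206;  7552^5 ≡ 5355;  7552^10 ≡ 5747;  7552^829 ≡ 4181;  7552^1658 ≡ 3333;  7552^4145 ≡ 8290;  7552^8290 ≡ 1.
Smallest exponent giving 1 is 8290.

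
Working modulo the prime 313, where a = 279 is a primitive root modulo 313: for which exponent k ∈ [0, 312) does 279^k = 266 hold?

131

Baby-step giant-step with m = ceil(sqrt(312)) = 18.
Baby table (279^j mod 313 for j=0..17):
  0:1  1:279  2:217  3:134  4:139  5:282  6:115  7:159
  8:228  9:73  10:22  11:191  12:79  13:131  14:241  15:257
  16:26  17:55
Giant step factor: 279^(-18) ≡ 274 (mod 313).
Scan 266·274^i mod 313 for i = 0, 1, …:
  i=0: 266   i=1: 268   i=2: 190   i=3: 102
  i=4: 91   i=5: 207   i=6: 65   i=7: 282
Match at i=7, j=5: k = 7·18 + 5 = 131.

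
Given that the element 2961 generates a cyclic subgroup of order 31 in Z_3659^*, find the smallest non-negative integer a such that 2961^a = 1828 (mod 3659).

12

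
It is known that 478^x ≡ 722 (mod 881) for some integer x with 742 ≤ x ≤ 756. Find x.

748

Compute 478^742 mod 881 = 829, then multiply by 478 repeatedly:
  478^742=829  478^743=693  478^744=879  478^745=806  478^746=271
  478^747=31  478^748=722
Found 722 at exponent 748.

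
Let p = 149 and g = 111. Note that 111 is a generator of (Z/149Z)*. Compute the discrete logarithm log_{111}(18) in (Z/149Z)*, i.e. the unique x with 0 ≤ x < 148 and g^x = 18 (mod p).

137

Baby-step giant-step with m = ceil(sqrt(148)) = 13.
Baby table (111^j mod 149 for j=0..12):
  0:1  1:111  2:103  3:109  4:30  5:52  6:110  7:141
  8:6  9:70  10:22  11:58  12:31
Giant step factor: 111^(-13) ≡ 32 (mod 149).
Scan 18·32^i mod 149 for i = 0, 1, …:
  i=0: 18   i=1: 129   i=2: 105   i=3: 82
  i=4: 91   i=5: 81   i=6: 59   i=7: 100
  i=8: 71   i=9: 37   i=10: 141
Match at i=10, j=7: x = 10·13 + 7 = 137.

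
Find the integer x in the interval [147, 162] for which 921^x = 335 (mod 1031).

157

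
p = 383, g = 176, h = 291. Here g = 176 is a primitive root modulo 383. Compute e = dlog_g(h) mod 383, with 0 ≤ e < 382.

Baby-step giant-step with m = ceil(sqrt(382)) = 20.
Baby table (176^j mod 383 for j=0..19):
  0:1  1:176  2:336  3:154  4:294  5:39  6:353  7:82
  8:261  9:359  10:372  11:362  12:134  13:221  14:213  15:337
  16:330  17:247  18:193  19:264
Giant step factor: 176^(-20) ≡ 19 (mod 383).
Scan 291·19^i mod 383 for i = 0, 1, …:
  i=0: 291   i=1: 167   i=2: 109   i=3: 156
  i=4: 283   i=5: 15   i=6: 285   i=7: 53
  i=8: 241   i=9: 366     …   i=16: 347
  i=17: 82
Match at i=17, j=7: e = 17·20 + 7 = 347.

347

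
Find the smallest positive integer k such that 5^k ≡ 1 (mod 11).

5

The order of 5 must divide p − 1 = 10 = 2 · 5.
Divisors: 1, 2, 5, 10.
Check each in increasing order: 5^1 ≡ 5;  5^2 ≡ 3;  5^5 ≡ 1.
Smallest exponent giving 1 is 5.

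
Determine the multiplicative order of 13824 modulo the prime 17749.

The order of 13824 must divide p − 1 = 17748 = 2^2 · 3^2 · 17 · 29.
Divisors: 1, 2, 3, 4, 6, 9, 12, 17, 18, 29, 34, 36, 51, 58, 68, 87, 102, 116, 153, 174, 204, 261, 306, 348, 493, 522, 612, 986, 1044, 1479, 1972, 2958, 4437, 5916, 8874, 17748.
Check each in increasing order: 13824^1 ≡ 13824;  13824^2 ≡ 17242;  13824^3 ≡ 2087;  13824^4 ≡ 8563;  13824^6 ≡ 7064;  13824^9 ≡ 10898;  13824^12 ≡ 7657;  13824^17 ≡ 16413;  13824^18 ≡ 7845;  13824^29 ≡ 11421;  13824^34 ≡ 9996;  13824^36 ≡ 8242;  13824^51 ≡ 10341;  13824^58 ≡ 1840;  13824^68 ≡ 10895;  13824^87 ≡ 17573;  13824^102 ≡ 16305;  13824^116 ≡ 13290;  13824^153 ≡ 12254;  13824^174 ≡ 13227;  13824^204 ≡ 8503;  13824^261 ≡ 14916;  13824^306 ≡ 3976;  13824^348 ≡ 1636;  13824^493 ≡ 5410;  13824^522 ≡ 3341;  13824^612 ≡ 11966;  13824^986 ≡ 17748;  13824^1044 ≡ 15909;  13824^1479 ≡ 12339;  13824^1972 ≡ 1.
Smallest exponent giving 1 is 1972.

1972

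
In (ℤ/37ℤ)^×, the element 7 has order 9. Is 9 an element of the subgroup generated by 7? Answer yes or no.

⟨7⟩ has order 9; its elements mod 37 are {1, 7, 9, 10, 12, 16, 26, 33, 34}.
9 is in this set.

yes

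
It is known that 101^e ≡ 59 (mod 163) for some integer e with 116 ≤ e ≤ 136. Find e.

135

Compute 101^116 mod 163 = 160, then multiply by 101 repeatedly:
  101^116=160  101^117=23  101^118=41  101^119=66  101^120=146
  101^121=76  101^122=15  101^123=48  101^124=121  101^125=159
  101^126=85  101^127=109  101^128=88  101^129=86  101^130=47
  101^131=20  101^132=64  101^133=107  101^134=49  101^135=59
Found 59 at exponent 135.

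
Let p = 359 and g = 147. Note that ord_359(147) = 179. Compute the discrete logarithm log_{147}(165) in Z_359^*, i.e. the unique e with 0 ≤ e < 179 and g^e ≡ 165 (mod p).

118

Baby-step giant-step with m = ceil(sqrt(179)) = 14.
Baby table (147^j mod 359 for j=0..13):
  0:1  1:147  2:69  3:91  4:94  5:176  6:24  7:297
  8:220  9:30  10:102  11:275  12:217  13:307
Giant step factor: 147^(-14) ≡ 253 (mod 359).
Scan 165·253^i mod 359 for i = 0, 1, …:
  i=0: 165   i=1: 101   i=2: 64   i=3: 37
  i=4: 27   i=5: 10   i=6: 17   i=7: 352
  i=8: 24
Match at i=8, j=6: e = 8·14 + 6 = 118.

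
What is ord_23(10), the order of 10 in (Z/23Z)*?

22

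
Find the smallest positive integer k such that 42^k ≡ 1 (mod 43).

The order of 42 must divide p − 1 = 42 = 2 · 3 · 7.
Divisors: 1, 2, 3, 6, 7, 14, 21, 42.
Check each in increasing order: 42^1 ≡ 42;  42^2 ≡ 1.
Smallest exponent giving 1 is 2.

2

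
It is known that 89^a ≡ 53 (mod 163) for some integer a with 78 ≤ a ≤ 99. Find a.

90

Compute 89^78 mod 163 = 136, then multiply by 89 repeatedly:
  89^78=136  89^79=42  89^80=152  89^81=162  89^82=74
  89^83=66  89^84=6  89^85=45  89^86=93  89^87=127
  89^88=56  89^89=94  89^90=53
Found 53 at exponent 90.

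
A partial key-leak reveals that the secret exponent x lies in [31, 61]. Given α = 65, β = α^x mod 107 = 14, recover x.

32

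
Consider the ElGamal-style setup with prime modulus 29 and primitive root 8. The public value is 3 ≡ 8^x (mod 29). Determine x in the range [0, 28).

11

Successive powers of 8 modulo 29:
  8^0=1  8^1=8  8^2=6  8^3=19  8^4=7  8^5=27
  8^6=13  8^7=17  8^8=20  8^9=15  8^10=4  8^11=3
So 8^11 ≡ 3 (mod 29), giving x = 11.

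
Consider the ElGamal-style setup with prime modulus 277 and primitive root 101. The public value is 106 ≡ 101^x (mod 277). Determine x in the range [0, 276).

82

Baby-step giant-step with m = ceil(sqrt(276)) = 17.
Baby table (101^j mod 277 for j=0..16):
  0:1  1:101  2:229  3:138  4:88  5:24  6:208  7:233
  8:265  9:173  10:22  11:6  12:52  13:266  14:274  15:251
  16:144
Giant step factor: 101^(-17) ≡ 93 (mod 277).
Scan 106·93^i mod 277 for i = 0, 1, …:
  i=0: 106   i=1: 163   i=2: 201   i=3: 134
  i=4: 274
Match at i=4, j=14: x = 4·17 + 14 = 82.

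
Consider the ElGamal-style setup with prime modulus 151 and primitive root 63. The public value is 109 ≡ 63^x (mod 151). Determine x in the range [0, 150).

17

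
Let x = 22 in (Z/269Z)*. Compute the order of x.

The order of 22 must divide p − 1 = 268 = 2^2 · 67.
Divisors: 1, 2, 4, 67, 134, 268.
Check each in increasing order: 22^1 ≡ 22;  22^2 ≡ 215;  22^4 ≡ 226;  22^67 ≡ 82;  22^134 ≡ 268;  22^268 ≡ 1.
Smallest exponent giving 1 is 268.

268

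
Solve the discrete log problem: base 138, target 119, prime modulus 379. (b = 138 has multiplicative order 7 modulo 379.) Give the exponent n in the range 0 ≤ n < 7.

4

Successive powers of 138 modulo 379:
  138^0=1  138^1=138  138^2=94  138^3=86  138^4=119
So 138^4 ≡ 119 (mod 379), giving n = 4.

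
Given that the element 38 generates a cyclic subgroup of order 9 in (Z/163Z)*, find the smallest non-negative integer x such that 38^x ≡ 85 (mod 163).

7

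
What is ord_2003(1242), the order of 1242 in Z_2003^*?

1001

The order of 1242 must divide p − 1 = 2002 = 2 · 7 · 11 · 13.
Divisors: 1, 2, 7, 11, 13, 14, 22, 26, 77, 91, 143, 154, 182, 286, 1001, 2002.
Check each in increasing order: 1242^1 ≡ 1242;  1242^2 ≡ 254;  1242^7 ≡ 113;  1242^11 ≡ 1391;  1242^13 ≡ 786;  1242^14 ≡ 751;  1242^22 ≡ 1986;  1242^26 ≡ 872;  1242^77 ≡ 253;  1242^91 ≡ 1721;  1242^143 ≡ 874;  1242^154 ≡ 1916;  1242^182 ≡ 1407;  1242^286 ≡ 733;  1242^1001 ≡ 1.
Smallest exponent giving 1 is 1001.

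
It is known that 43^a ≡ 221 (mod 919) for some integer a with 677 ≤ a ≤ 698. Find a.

684

Compute 43^677 mod 919 = 491, then multiply by 43 repeatedly:
  43^677=491  43^678=895  43^679=806  43^680=655  43^681=595
  43^682=772  43^683=112  43^684=221
Found 221 at exponent 684.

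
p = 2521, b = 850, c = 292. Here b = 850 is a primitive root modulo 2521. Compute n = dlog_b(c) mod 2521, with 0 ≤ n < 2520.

951

Baby-step giant-step with m = ceil(sqrt(2520)) = 51.
Baby table (850^j mod 2521 for j=0..50):
  0:1  1:850  2:1494  3:1837  4:951  5:1630  6:1471  7:2455
  8:1883  9:2236  10:2287  11:259  12:823  13:1233  14:1835  15:1772
  16:1163  17:318  18:553  19:1144  20:1815  21:2419  22:1535  23:1393
  24:1701  25:1317  26:126  27:1218  28:1690  29:2051  30:1339  31:1179
  32:1313  33:1768  34:284  35:1905  36:768  37:2382  38:337  39:1577
  40:1799  41:1424  42:320  43:2253  44:1611  45:447  46:1800  47:2274
  48:1814  49:1569  50:41
Giant step factor: 850^(-51) ≡ 2186 (mod 2521).
Scan 292·2186^i mod 2521 for i = 0, 1, …:
  i=0: 292   i=1: 499   i=2: 1742   i=3: 1302
  i=4: 2484   i=5: 2311   i=6: 2283   i=7: 1579
  i=8: 445   i=9: 2185     …   i=17: 1560
  i=18: 1768
Match at i=18, j=33: n = 18·51 + 33 = 951.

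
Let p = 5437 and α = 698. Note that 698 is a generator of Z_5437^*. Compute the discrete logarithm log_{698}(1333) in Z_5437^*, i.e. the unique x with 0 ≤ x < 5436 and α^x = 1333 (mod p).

Baby-step giant-step with m = ceil(sqrt(5436)) = 74.
Baby table (698^j mod 5437 for j=0..73):
  0:1  1:698  2:3311  3:353  4:1729  5:5265  6:4995  7:1393
  8:4528  9:1647  10:2399  11:5343  12:5069  13:4112  14:4877  15:584
  16:5294  17:3489  18:4983  19:3891  20:2855  21:2848  22:3399  23:1970
  24:4936  25:3707  26:4911  27:2568  28:3691  29:4617  30:3962  31:3480
  32:4138  33:1277  34:5115  35:3598  36:4947  37:511  38:3273  39:1014
  40:962  41:2725  42:4537  43:2492  44:5013  45:3083  46:4319  47:2564
  48:899  49:2247  50:2550  51:2001  52:4826  53:3045  54:4980  55:1797
  56:3796  57:1789  58:3649  59:2486  60:825  61:4965  62:2201  63:3064
  64:1931  65:4899  66:5066  67:2018  68:381  69:4962  70:107  71:4005
  72:872  73:5149
Giant step factor: 698^(-74) ≡ 75 (mod 5437).
Scan 1333·75^i mod 5437 for i = 0, 1, …:
  i=0: 1333   i=1: 2109   i=2: 502   i=3: 5028
  i=4: 1947   i=5: 4663   i=6: 1757   i=7: 1287
  i=8: 4096   i=9: 2728     …   i=54: 34
  i=55: 2550
Match at i=55, j=50: x = 55·74 + 50 = 4120.

4120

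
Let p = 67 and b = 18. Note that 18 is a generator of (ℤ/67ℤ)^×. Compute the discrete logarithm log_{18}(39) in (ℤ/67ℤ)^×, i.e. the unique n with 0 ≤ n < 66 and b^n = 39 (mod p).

40

Baby-step giant-step with m = ceil(sqrt(66)) = 9.
Baby table (18^j mod 67 for j=0..8):
  0:1  1:18  2:56  3:3  4:54  5:34  6:9  7:28
  8:35
Giant step factor: 18^(-9) ≡ 5 (mod 67).
Scan 39·5^i mod 67 for i = 0, 1, …:
  i=0: 39   i=1: 61   i=2: 37   i=3: 51
  i=4: 54
Match at i=4, j=4: n = 4·9 + 4 = 40.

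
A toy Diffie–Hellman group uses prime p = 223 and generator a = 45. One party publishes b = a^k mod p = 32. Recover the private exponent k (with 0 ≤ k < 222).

66

Baby-step giant-step with m = ceil(sqrt(222)) = 15.
Baby table (45^j mod 223 for j=0..14):
  0:1  1:45  2:18  3:141  4:101  5:85  6:34  7:192
  8:166  9:111  10:89  11:214  12:41  13:61  14:69
Giant step factor: 45^(-15) ≡ 118 (mod 223).
Scan 32·118^i mod 223 for i = 0, 1, …:
  i=0: 32   i=1: 208   i=2: 14   i=3: 91
  i=4: 34
Match at i=4, j=6: k = 4·15 + 6 = 66.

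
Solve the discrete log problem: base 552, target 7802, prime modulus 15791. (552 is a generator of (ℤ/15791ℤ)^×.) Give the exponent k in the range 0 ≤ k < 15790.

14245

Baby-step giant-step with m = ceil(sqrt(15790)) = 126.
Baby table (552^j mod 15791 for j=0..125):
  0:1  1:552  2:4675  3:6667  4:881  5:12582  6:13015  7:15166
  8:2402  9:15251  10:1949  11:2060  12:168  13:13781  14:11641  15:14686
  16:5889  17:13573  18:7362  19:5537  20:8761  21:4026  22:11612  23:14469
  24:12433  25:9722  26:13395  27:3852  28:10310  29:6360  30:5118  31:14338
  32:3285  33:13146  34:8523  35:14769  36:4332  37:6823  38:8038  39:15496
  40:10861  41:10483  42:7110  43:8552  44:14986  45:13579  46:10674  47:2005
  48:1390  49:9312  50:8149  51:13604  52:8683  53:8343  54:10155  55:15546
  56:6879  57:7368  58:8849  59:5229  60:12446  61:1107  62:11006  63:11568
  64:5972  65:12016  66:612  67:6213  68:2929  69:6126  70:2278  71:9967
  72:6516  73:12275  74:1461  75:1131  76:8463  77:13231  78:8070  79:1578
  80:2551  81:2753  82:3720  83:610  84:5109  85:9370  86:8583  87:516
  88:594  89:12068  90:13525  91:12448  92:2211  93:4565  94:9111  95:7734
  96:5598  97:10851  98:4963  99:7733  100:5046  101:6176  102:14087  103:6852
  104:8255  105:8952  106:14712  107:4450  108:8795  109:7003  110:12652  111:4282
  112:10805  113:11153  114:13757  115:14184  116:13023  117:3791  118:8220  119:5423
  120:8997  121:7970  122:9542  123:8781  124:15066  125:10366
Giant step factor: 552^(-126) ≡ 6630 (mod 15791).
Scan 7802·6630^i mod 15791 for i = 0, 1, …:
  i=0: 7802   i=1: 11735   i=2: 793   i=3: 14978
  i=4: 10332   i=5: 15593   i=6: 13704   i=7: 11897
  i=8: 1065   i=9: 2373     …   i=112: 12516
  i=113: 15166
Match at i=113, j=7: k = 113·126 + 7 = 14245.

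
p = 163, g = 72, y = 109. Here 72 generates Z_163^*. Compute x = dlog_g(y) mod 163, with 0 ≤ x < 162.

73

Baby-step giant-step with m = ceil(sqrt(162)) = 13.
Baby table (72^j mod 163 for j=0..12):
  0:1  1:72  2:131  3:141  4:46  5:52  6:158  7:129
  8:160  9:110  10:96  11:66  12:25
Giant step factor: 72^(-13) ≡ 70 (mod 163).
Scan 109·70^i mod 163 for i = 0, 1, …:
  i=0: 109   i=1: 132   i=2: 112   i=3: 16
  i=4: 142   i=5: 160
Match at i=5, j=8: x = 5·13 + 8 = 73.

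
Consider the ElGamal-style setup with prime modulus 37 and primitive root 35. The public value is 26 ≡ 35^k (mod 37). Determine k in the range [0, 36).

12

Successive powers of 35 modulo 37:
  35^0=1  35^1=35  35^2=4  35^3=29  35^4=16  35^5=5
  35^6=27  35^7=20  35^8=34  35^9=6  35^10=25  35^11=24
  35^12=26
So 35^12 ≡ 26 (mod 37), giving k = 12.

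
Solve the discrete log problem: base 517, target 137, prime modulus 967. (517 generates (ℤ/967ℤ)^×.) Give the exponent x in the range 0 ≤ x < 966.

Baby-step giant-step with m = ceil(sqrt(966)) = 32.
Baby table (517^j mod 967 for j=0..31):
  0:1  1:517  2:397  3:245  4:955  5:565  6:71  7:928
  8:144  9:956  10:115  11:468  12:206  13:132  14:554  15:186
  16:429  17:350  18:121  19:669  20:654  21:635  22:482  23:675
  24:855  25:116  26:18  27:603  28:377  29:542  30:751  31:500
Giant step factor: 517^(-32) ≡ 199 (mod 967).
Scan 137·199^i mod 967 for i = 0, 1, …:
  i=0: 137   i=1: 187   i=2: 467   i=3: 101
  i=4: 759   i=5: 189   i=6: 865   i=7: 9
  i=8: 824   i=9: 553     …   i=17: 658
  i=18: 397
Match at i=18, j=2: x = 18·32 + 2 = 578.

578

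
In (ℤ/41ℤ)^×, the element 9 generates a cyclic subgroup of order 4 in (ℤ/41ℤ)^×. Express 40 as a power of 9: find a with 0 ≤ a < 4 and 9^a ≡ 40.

2

Successive powers of 9 modulo 41:
  9^0=1  9^1=9  9^2=40
So 9^2 ≡ 40 (mod 41), giving a = 2.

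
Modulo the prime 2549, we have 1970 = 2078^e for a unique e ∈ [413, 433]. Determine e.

432

Compute 2078^413 mod 2549 = 2276, then multiply by 2078 repeatedly:
  2078^413=2276  2078^414=1133  2078^415=1647  2078^416=1708  2078^417=1016
  2078^418=676  2078^419=229  2078^420=1748  2078^421=19  2078^422=1247
  2078^423=1482  2078^424=404  2078^425=891  2078^426=924  2078^427=675
  2078^428=700  2078^429=1670  2078^430=1071  2078^431=261  2078^432=1970
Found 1970 at exponent 432.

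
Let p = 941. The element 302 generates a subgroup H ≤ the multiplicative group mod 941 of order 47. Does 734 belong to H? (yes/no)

734 ∈ ⟨302⟩ iff 734^47 ≡ 1 (mod 941), since |⟨302⟩| = 47.
734^47 mod 941 = 97.
Since 97 ≠ 1, 734 does not lie in the subgroup.

no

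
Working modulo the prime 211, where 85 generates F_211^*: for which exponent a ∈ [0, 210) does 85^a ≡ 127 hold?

169

Baby-step giant-step with m = ceil(sqrt(210)) = 15.
Baby table (85^j mod 211 for j=0..14):
  0:1  1:85  2:51  3:115  4:69  5:168  6:143  7:128
  8:119  9:198  10:161  11:181  12:193  13:158  14:137
Giant step factor: 85^(-15) ≡ 153 (mod 211).
Scan 127·153^i mod 211 for i = 0, 1, …:
  i=0: 127   i=1: 19   i=2: 164   i=3: 194
  i=4: 142   i=5: 204   i=6: 195   i=7: 84
  i=8: 192   i=9: 47   i=10: 17   i=11: 69
Match at i=11, j=4: a = 11·15 + 4 = 169.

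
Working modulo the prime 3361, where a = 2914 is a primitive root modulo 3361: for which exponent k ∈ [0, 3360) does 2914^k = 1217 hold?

Baby-step giant-step with m = ceil(sqrt(3360)) = 58.
Baby table (2914^j mod 3361 for j=0..57):
  0:1  1:2914  2:1510  3:591  4:1342  5:1745  6:3098  7:3287
  8:2829  9:2534  10:3320  11:1522  12:1949  13:2657  14:2115  15:2397
  16:700  17:3034  18:1646  19:297  20:1681  21:1457  22:755  23:1976
  24:671  25:2553  26:1549  27:3324  28:3095  29:1267  30:1660  31:761
  32:2655  33:3009  34:2738  35:2879  36:350  37:1517  38:823  39:1829
  40:2521  41:2409  42:2058  43:988  44:2016  45:2957  46:2455  47:1662
  48:3228  49:2314  50:830  51:2061  52:3008  53:3185  54:1369  55:3120
  56:175  57:2439
Giant step factor: 2914^(-58) ≡ 1997 (mod 3361).
Scan 1217·1997^i mod 3361 for i = 0, 1, …:
  i=0: 1217   i=1: 346   i=2: 1957   i=3: 2647
  i=4: 2567   i=5: 774   i=6: 2979   i=7: 93
  i=8: 866   i=9: 1848     …   i=51: 2595
  i=52: 2914
Match at i=52, j=1: k = 52·58 + 1 = 3017.

3017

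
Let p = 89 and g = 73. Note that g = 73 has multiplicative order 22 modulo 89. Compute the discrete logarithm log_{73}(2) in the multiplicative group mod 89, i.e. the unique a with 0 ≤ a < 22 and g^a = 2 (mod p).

Successive powers of 73 modulo 89:
  73^0=1  73^1=73  73^2=78  73^3=87  73^4=32  73^5=22
  73^6=4  73^7=25  73^8=45  73^9=81  73^10=39  73^11=88
  73^12=16  73^13=11  73^14=2
So 73^14 ≡ 2 (mod 89), giving a = 14.

14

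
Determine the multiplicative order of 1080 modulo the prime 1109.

554

The order of 1080 must divide p − 1 = 1108 = 2^2 · 277.
Divisors: 1, 2, 4, 277, 554, 1108.
Check each in increasing order: 1080^1 ≡ 1080;  1080^2 ≡ 841;  1080^4 ≡ 848;  1080^277 ≡ 1108;  1080^554 ≡ 1.
Smallest exponent giving 1 is 554.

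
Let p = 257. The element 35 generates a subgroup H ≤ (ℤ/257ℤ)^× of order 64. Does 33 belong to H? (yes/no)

no

33 ∈ ⟨35⟩ iff 33^64 ≡ 1 (mod 257), since |⟨35⟩| = 64.
33^64 mod 257 = 241.
Since 241 ≠ 1, 33 does not lie in the subgroup.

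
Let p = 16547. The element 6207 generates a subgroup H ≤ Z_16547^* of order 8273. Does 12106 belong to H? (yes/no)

yes

12106 ∈ ⟨6207⟩ iff 12106^8273 ≡ 1 (mod 16547), since |⟨6207⟩| = 8273.
12106^8273 mod 16547 = 1.
Since 1 = 1, 12106 lies in the subgroup.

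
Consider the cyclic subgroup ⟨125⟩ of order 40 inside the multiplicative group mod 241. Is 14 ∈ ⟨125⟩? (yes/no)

no

14 ∈ ⟨125⟩ iff 14^40 ≡ 1 (mod 241), since |⟨125⟩| = 40.
14^40 mod 241 = 226.
Since 226 ≠ 1, 14 does not lie in the subgroup.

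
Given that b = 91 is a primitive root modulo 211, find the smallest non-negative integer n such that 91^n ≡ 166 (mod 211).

131

Baby-step giant-step with m = ceil(sqrt(210)) = 15.
Baby table (91^j mod 211 for j=0..14):
  0:1  1:91  2:52  3:90  4:172  5:38  6:82  7:77
  8:44  9:206  10:178  11:162  12:183  13:195  14:21
Giant step factor: 91^(-15) ≡ 88 (mod 211).
Scan 166·88^i mod 211 for i = 0, 1, …:
  i=0: 166   i=1: 49   i=2: 92   i=3: 78
  i=4: 112   i=5: 150   i=6: 118   i=7: 45
  i=8: 162
Match at i=8, j=11: n = 8·15 + 11 = 131.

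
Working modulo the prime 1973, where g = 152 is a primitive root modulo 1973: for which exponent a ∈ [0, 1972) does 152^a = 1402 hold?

1390

Baby-step giant-step with m = ceil(sqrt(1972)) = 45.
Baby table (152^j mod 1973 for j=0..44):
  0:1  1:152  2:1401  3:1841  4:1639  5:530  6:1640  7:682
  8:1068  9:550  10:734  11:1080  12:401  13:1762  14:1469  15:339
  16:230  17:1419  18:631  19:1208  20:127  21:1547  22:357  23:993
  24:988  25:228  26:1115  27:1775  28:1472  29:795  30:487  31:1023
  32:1602  33:825  34:1101  35:1620  36:1588  37:670  38:1217  39:1495
  40:345  41:1142  42:1933  43:1812  44:1177
Giant step factor: 152^(-45) ≡ 599 (mod 1973).
Scan 1402·599^i mod 1973 for i = 0, 1, …:
  i=0: 1402   i=1: 1273   i=2: 949   i=3: 227
  i=4: 1809   i=5: 414   i=6: 1361   i=7: 390
  i=8: 796   i=9: 1311     …   i=29: 521
  i=30: 345
Match at i=30, j=40: a = 30·45 + 40 = 1390.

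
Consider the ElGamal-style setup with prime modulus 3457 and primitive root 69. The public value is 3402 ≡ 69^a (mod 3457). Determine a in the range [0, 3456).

1557

Baby-step giant-step with m = ceil(sqrt(3456)) = 59.
Baby table (69^j mod 3457 for j=0..58):
  0:1  1:69  2:1304  3:94  4:3029  5:1581  6:1922  7:1252
  8:3420  9:904  10:150  11:3436  12:2008  13:272  14:1483  15:2074
  16:1369  17:1122  18:1364  19:777  20:1758  21:307  22:441  23:2773
  24:1202  25:3427  26:1387  27:2364  28:637  29:2469  30:968  31:1109
  32:467  33:1110  34:536  35:2414  36:630  37:1986  38:2211  39:451
  40:6  41:414  42:910  43:564  44:889  45:2572  46:1161  47:598
  48:3235  49:1967  50:900  51:3331  52:1677  53:1632  54:1984  55:2073
  56:1300  57:3275  58:1270
Giant step factor: 69^(-59) ≡ 1641 (mod 3457).
Scan 3402·1641^i mod 3457 for i = 0, 1, …:
  i=0: 3402   i=1: 3084   i=2: 3253   i=3: 565
  i=4: 689   i=5: 210   i=6: 2367   i=7: 2036
  i=8: 1614   i=9: 512     …   i=25: 2003
  i=26: 2773
Match at i=26, j=23: a = 26·59 + 23 = 1557.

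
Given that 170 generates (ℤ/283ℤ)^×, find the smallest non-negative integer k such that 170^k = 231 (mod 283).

Baby-step giant-step with m = ceil(sqrt(282)) = 17.
Baby table (170^j mod 283 for j=0..16):
  0:1  1:170  2:34  3:120  4:24  5:118  6:250  7:50
  8:10  9:2  10:57  11:68  12:240  13:48  14:236  15:217
  16:100
Giant step factor: 170^(-17) ≡ 184 (mod 283).
Scan 231·184^i mod 283 for i = 0, 1, …:
  i=0: 231   i=1: 54   i=2: 31   i=3: 44
  i=4: 172   i=5: 235   i=6: 224   i=7: 181
  i=8: 193   i=9: 137     …   i=13: 4
  i=14: 170
Match at i=14, j=1: k = 14·17 + 1 = 239.

239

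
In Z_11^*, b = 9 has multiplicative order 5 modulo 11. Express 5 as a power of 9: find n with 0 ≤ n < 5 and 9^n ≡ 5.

4

Successive powers of 9 modulo 11:
  9^0=1  9^1=9  9^2=4  9^3=3  9^4=5
So 9^4 ≡ 5 (mod 11), giving n = 4.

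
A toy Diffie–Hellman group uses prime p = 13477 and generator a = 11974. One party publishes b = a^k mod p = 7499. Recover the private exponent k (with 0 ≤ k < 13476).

Baby-step giant-step with m = ceil(sqrt(13476)) = 117.
Baby table (11974^j mod 13477 for j=0..116):
  0:1  1:11974  2:8350  3:10514  4:5979  5:2722  6:5842  7:6478
  8:7437  9:8099  10:10411  11:12541  12:5200  13:1060  14:10583  15:10088
  16:12838  17:3550  18:1242  19:6577  20:6887  21:12652  22:91  23:11474
  24:5138  25:13384  26:5009  27:5116  28:6019  29:9987  30:2917  31:9251
  32:4011  33:9163  34:1505  35:2121  36:6186  37:1572  38:9236  39:13079
  40:5206  41:5519  42:6775  43:5787  44:8281  45:6405  46:9340  47:5014
  48:11078  49:7338  50:8649  51:5858  52:9384  53:6267  54:1122  55:11736
  56:2185  57:4333  58:10369  59:8282  60:4902  61:4213  62:2051  63:3580
  64:10060  65:1014  66:12336  67:3344  68:889  69:11533  70:10800  71:7385
  72:5393  73:7475  74:4893  75:4263  76:7763  77:3293  78:10157  79:3470
  80:189  81:12427  82:1341  83:6027  84:11440  85:2332  86:12501  87:11412
  88:3985  89:7810  90:37  91:11774  92:12456  93:11662  94:5591  95:6375
  96:522  97:10577  98:5629  99:3169  100:7851  101:5799  102:3722  103:12266
  104:738  105:9377  106:3311  107:10057  108:5523  109:763  110:12233  111:9906
  112:3367  113:6751  114:1428  115:10036  116:10132
Giant step factor: 11974^(-117) ≡ 11304 (mod 13477).
Scan 7499·11304^i mod 13477 for i = 0, 1, …:
  i=0: 7499   i=1: 11843   i=2: 6231   i=3: 4422
  i=4: 95   i=5: 9197   i=6: 1310   i=7: 10494
  i=8: 13099   i=9: 12774     …   i=75: 5078
  i=76: 3169
Match at i=76, j=99: k = 76·117 + 99 = 8991.

8991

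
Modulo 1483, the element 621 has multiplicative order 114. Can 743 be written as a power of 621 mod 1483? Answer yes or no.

no

743 ∈ ⟨621⟩ iff 743^114 ≡ 1 (mod 1483), since |⟨621⟩| = 114.
743^114 mod 1483 = 577.
Since 577 ≠ 1, 743 does not lie in the subgroup.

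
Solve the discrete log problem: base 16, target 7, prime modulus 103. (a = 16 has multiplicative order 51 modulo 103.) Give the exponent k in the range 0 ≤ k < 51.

Baby-step giant-step with m = ceil(sqrt(51)) = 8.
Baby table (16^j mod 103 for j=0..7):
  0:1  1:16  2:50  3:79  4:28  5:36  6:61  7:49
Giant step factor: 16^(-8) ≡ 18 (mod 103).
Scan 7·18^i mod 103 for i = 0, 1, …:
  i=0: 7   i=1: 23   i=2: 2   i=3: 36
Match at i=3, j=5: k = 3·8 + 5 = 29.

29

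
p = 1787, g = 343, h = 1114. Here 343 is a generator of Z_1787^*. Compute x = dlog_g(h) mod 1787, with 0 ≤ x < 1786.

187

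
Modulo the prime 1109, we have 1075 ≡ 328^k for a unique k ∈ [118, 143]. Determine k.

129

Compute 328^118 mod 1109 = 668, then multiply by 328 repeatedly:
  328^118=668  328^119=631  328^120=694  328^121=287  328^122=980
  328^123=939  328^124=799  328^125=348  328^126=1026  328^127=501
  328^128=196  328^129=1075
Found 1075 at exponent 129.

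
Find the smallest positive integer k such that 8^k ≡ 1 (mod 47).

23

The order of 8 must divide p − 1 = 46 = 2 · 23.
Divisors: 1, 2, 23, 46.
Check each in increasing order: 8^1 ≡ 8;  8^2 ≡ 17;  8^23 ≡ 1.
Smallest exponent giving 1 is 23.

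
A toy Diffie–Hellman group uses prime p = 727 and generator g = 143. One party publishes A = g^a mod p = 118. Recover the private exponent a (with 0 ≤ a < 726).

Baby-step giant-step with m = ceil(sqrt(726)) = 27.
Baby table (143^j mod 727 for j=0..26):
  0:1  1:143  2:93  3:213  4:652  5:180  6:295  7:19
  8:536  9:313  10:412  11:29  12:512  13:516  14:361  15:6
  16:131  17:558  18:551  19:277  20:353  21:316  22:114  23:308
  24:424  25:291  26:174
Giant step factor: 143^(-27) ≡ 430 (mod 727).
Scan 118·430^i mod 727 for i = 0, 1, …:
  i=0: 118   i=1: 577   i=2: 203   i=3: 50
  i=4: 417   i=5: 468   i=6: 588   i=7: 571
  i=8: 531   i=9: 52   i=10: 550   i=11: 225
  i=12: 59   i=13: 652
Match at i=13, j=4: a = 13·27 + 4 = 355.

355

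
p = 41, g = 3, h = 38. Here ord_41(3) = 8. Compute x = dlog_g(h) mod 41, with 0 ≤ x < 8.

5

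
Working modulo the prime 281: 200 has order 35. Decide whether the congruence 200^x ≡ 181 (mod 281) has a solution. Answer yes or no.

yes

181 ∈ ⟨200⟩ iff 181^35 ≡ 1 (mod 281), since |⟨200⟩| = 35.
181^35 mod 281 = 1.
Since 1 = 1, 181 lies in the subgroup.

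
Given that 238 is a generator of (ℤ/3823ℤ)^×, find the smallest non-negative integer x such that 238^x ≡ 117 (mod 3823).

3286

Baby-step giant-step with m = ceil(sqrt(3822)) = 62.
Baby table (238^j mod 3823 for j=0..61):
  0:1  1:238  2:3122  3:1374  4:2057  5:222  6:3137  7:1121
  8:3011  9:1717  10:3408  11:628  12:367  13:3240  14:2697  15:3445
  16:1788  17:1191  18:556  19:2346  20:190  21:3167  22:615  23:1096
  24:884  25:127  26:3465  27:2725  28:2463  29:1275  30:1433  31:807
  32:916  33:97  34:148  35:817  36:3296  37:733  38:2419  39:2272
  40:1693  41:1519  42:2160  43:1798  44:3571  45:1192  46:794  47:1645
  48:1564  49:1401  50:837  51:410  52:2005  53:3138  54:1359  55:2310
  56:3091  57:1642  58:850  59:3504  60:538  61:1885
Giant step factor: 238^(-62) ≡ 2818 (mod 3823).
Scan 117·2818^i mod 3823 for i = 0, 1, …:
  i=0: 117   i=1: 928   i=2: 172   i=3: 2998
  i=4: 3357   i=5: 1924   i=6: 818   i=7: 3678
  i=8: 451   i=9: 1682     …   i=52: 1339
  i=53: 1
Match at i=53, j=0: x = 53·62 + 0 = 3286.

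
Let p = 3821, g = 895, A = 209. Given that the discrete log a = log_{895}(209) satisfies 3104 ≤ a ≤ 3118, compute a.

Compute 895^3104 mod 3821 = 365, then multiply by 895 repeatedly:
  895^3104=365  895^3105=1890  895^3106=2668  895^3107=3556  895^3108=3548
  895^3109=209
Found 209 at exponent 3109.

3109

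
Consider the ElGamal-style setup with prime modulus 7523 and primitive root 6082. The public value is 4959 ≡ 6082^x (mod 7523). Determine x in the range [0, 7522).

4647

Baby-step giant-step with m = ceil(sqrt(7522)) = 87.
Baby table (6082^j mod 7523 for j=0..86):
  0:1  1:6082  2:133  3:3945  4:2643  5:5598  6:5461  7:7280
  8:4105  9:5296  10:4309  11:4729  12:1349  13:4548  14:6388  15:3044
  16:7028  17:6133  18:1872  19:3205  20:717  21:4977  22:5085  23:7440
  24:6758  25:4007  26:3577  27:6321  28:1792  29:5640  30:5123  31:5343
  32:4289  33:3457  34:6212  35:878  36:6189  37:3929  38:3130  39:3470
  40:2525  41:2607  42:4813  43:673  44:674  45:6756  46:6889  47:3311
  48:5954  49:4029  50:1967  51:1724  52:5829  53:3602  54:388  55:5117
  56:6466  57:3491  58:2356  59:5400  60:4905  61:3515  62:5387  63:1069
  64:1786  65:6763  66:4325  67:4242  68:3477  69:7484  70:3538  71:2336
  72:4128  73:2245  74:7368  75:5188  76:1954  77:5411  78:4100  79:4978
  80:3644  81:50  82:3180  83:6650  84:1652  85:4259  86:1549
Giant step factor: 6082^(-87) ≡ 1940 (mod 7523).
Scan 4959·1940^i mod 7523 for i = 0, 1, …:
  i=0: 4959   i=1: 6066   i=2: 2068   i=3: 2161
  i=4: 2029   i=5: 1731   i=6: 2882   i=7: 1491
  i=8: 3708   i=9: 1532     …   i=52: 7437
  i=53: 6189
Match at i=53, j=36: x = 53·87 + 36 = 4647.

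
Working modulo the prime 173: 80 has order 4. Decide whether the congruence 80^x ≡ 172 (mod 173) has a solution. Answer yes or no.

yes

⟨80⟩ has order 4; its elements mod 173 are {1, 80, 93, 172}.
172 is in this set.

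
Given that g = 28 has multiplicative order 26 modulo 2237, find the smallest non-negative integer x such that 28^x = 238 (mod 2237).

6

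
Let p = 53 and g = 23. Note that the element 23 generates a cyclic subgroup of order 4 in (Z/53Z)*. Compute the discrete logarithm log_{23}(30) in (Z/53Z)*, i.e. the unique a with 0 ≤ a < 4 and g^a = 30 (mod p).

Successive powers of 23 modulo 53:
  23^0=1  23^1=23  23^2=52  23^3=30
So 23^3 ≡ 30 (mod 53), giving a = 3.

3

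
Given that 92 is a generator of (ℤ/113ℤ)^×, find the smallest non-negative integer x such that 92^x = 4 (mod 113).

40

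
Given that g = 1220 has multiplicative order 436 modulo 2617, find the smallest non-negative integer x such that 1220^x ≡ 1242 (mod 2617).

Baby-step giant-step with m = ceil(sqrt(436)) = 21.
Baby table (1220^j mod 2617 for j=0..20):
  0:1  1:1220  2:1944  3:678  4:188  5:1681  6:1709  7:1848
  8:1323  9:1988  10:2018  11:1980  12:109  13:2130  14:2536  15:626
  16:2173  17:39  18:474  19:2540  20:272
Giant step factor: 1220^(-21) ≡ 595 (mod 2617).
Scan 1242·595^i mod 2617 for i = 0, 1, …:
  i=0: 1242   i=1: 996   i=2: 1178   i=3: 2171
  i=4: 1564   i=5: 1545   i=6: 708   i=7: 2540
Match at i=7, j=19: x = 7·21 + 19 = 166.

166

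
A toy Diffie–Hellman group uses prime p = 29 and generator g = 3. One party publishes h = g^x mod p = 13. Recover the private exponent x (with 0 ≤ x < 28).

Successive powers of 3 modulo 29:
  3^0=1  3^1=3  3^2=9  3^3=27  3^4=23  3^5=11
  3^6=4  3^7=12  3^8=7  3^9=21  3^10=5  3^11=15
  3^12=16  3^13=19  3^14=28  3^15=26  3^16=20  3^17=2
  3^18=6  3^19=18  3^20=25  3^21=17  3^22=22  3^23=8
  3^24=24  3^25=14  3^26=13
So 3^26 ≡ 13 (mod 29), giving x = 26.

26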